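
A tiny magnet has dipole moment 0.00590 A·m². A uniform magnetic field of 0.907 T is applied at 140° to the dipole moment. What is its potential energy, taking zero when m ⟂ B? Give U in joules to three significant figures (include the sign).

U ≈ 0.00410 J

U = −m·B = −mB cosθ.
U = −(0.00590)(0.907)·cos140° = 0.004099 J.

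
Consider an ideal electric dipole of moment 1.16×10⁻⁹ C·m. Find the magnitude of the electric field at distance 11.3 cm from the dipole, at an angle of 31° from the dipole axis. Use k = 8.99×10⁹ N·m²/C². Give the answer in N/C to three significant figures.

At angle θ the dipole field magnitude is E = (kp/r³)·√(1 + 3cos²θ).
kp/r³ = (8.99×10⁹)(1.16×10⁻⁹) / (0.113)³ = 7227 N/C.
√(1 + 3cos²31°) = √(1 + 3·0.7347) = √3.2042 ≈ 1.7900.
E ≈ 7227 × 1.790 = 1.294×10⁴ N/C.

E ≈ 1.29×10⁴ N/C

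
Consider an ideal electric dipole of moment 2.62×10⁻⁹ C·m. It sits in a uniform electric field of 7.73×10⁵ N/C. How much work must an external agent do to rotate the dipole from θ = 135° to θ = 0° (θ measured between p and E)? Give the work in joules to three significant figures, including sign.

W_ext = ΔU = U(θ₂) − U(θ₁) = −pE cosθ₂ − (−pE cosθ₁) = pE(cosθ₁ − cosθ₂).
W = (2.62×10⁻⁹)(7.73×10⁵)·(cos135° − cos0°) = (0.002025)·(-1.7071) = -0.003457 J.

W ≈ -0.00346 J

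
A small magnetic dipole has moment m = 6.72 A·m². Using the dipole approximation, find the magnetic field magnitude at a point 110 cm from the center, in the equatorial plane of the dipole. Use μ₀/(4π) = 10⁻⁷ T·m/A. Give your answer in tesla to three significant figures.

In the equatorial plane B = (μ₀/4π)·m/r³ (half the axial value).
B = (10⁻⁷)·(6.72) / (1.10)³ = 5.049×10⁻⁷ T.

B ≈ 5.05×10⁻⁷ T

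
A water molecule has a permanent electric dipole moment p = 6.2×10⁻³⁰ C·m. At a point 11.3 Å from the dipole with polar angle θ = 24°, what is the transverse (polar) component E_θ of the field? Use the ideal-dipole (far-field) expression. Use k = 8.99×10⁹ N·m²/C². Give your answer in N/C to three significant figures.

For a dipole, E_θ = (kp sinθ)/r³.
kp/r³ = (8.99×10⁹)(6.20×10⁻³⁰)/(1.13×10⁻⁹)³ = 3.863×10⁷ N/C.
E_θ = 3.863×10⁷·sin24° = 1.571×10⁷ N/C.

E_θ ≈ 1.57×10⁷ N/C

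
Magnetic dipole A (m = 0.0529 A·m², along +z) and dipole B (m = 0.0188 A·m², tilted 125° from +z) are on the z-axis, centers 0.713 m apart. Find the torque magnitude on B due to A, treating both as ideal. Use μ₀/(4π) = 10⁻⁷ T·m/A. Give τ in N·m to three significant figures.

Dipole B is on the axis of dipole A, so B₁ there is axial: B₁ = (μ₀/4π)·2m₁/r³ along +z.
B₁ = 2(10⁻⁷)(0.0529)/(0.713)³ = 2.919×10⁻⁸ T.
τ = m₂ B₁ sinθ.
τ = (0.0188)(2.919×10⁻⁸)·sin125° = 4.495×10⁻¹⁰ N·m.

τ ≈ 4.50×10⁻¹⁰ N·m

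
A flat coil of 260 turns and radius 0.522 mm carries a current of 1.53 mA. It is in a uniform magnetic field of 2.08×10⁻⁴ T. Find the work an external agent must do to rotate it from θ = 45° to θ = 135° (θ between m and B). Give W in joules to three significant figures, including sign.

W ≈ 1.00×10⁻¹⁰ J

m = NIA = NIπa² = 260·(0.00153)·π·(5.22×10⁻⁴)² = 3.405×10⁻⁷ A·m².
W_ext = ΔU = −mB cosθ₂ + mB cosθ₁ = mB(cosθ₁ − cosθ₂).
W = (3.405×10⁻⁷)(2.08×10⁻⁴)·(cos45° − cos135°) = (7.082×10⁻¹¹)·(+1.4142) = 1.002×10⁻¹⁰ J.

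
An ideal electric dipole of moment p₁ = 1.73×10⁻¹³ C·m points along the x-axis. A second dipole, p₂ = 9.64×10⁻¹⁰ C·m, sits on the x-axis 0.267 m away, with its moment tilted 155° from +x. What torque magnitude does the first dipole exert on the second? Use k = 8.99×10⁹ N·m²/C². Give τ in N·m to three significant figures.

The second dipole sits on the axis of the first, so the field there is axial: E₁ = 2kp₁/r³ along +x.
E₁ = 2(8.99×10⁹)(1.73×10⁻¹³)/(0.267)³ = 0.1634 N/C.
Torque on the second dipole: τ = p₂ E₁ sinθ.
τ = (9.64×10⁻¹⁰)(0.1634)·sin155° = 6.658×10⁻¹¹ N·m.

τ ≈ 6.66×10⁻¹¹ N·m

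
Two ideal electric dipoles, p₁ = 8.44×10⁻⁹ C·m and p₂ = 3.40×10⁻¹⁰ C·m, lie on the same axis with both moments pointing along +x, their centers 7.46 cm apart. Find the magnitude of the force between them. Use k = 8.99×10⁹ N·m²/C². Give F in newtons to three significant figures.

On-axis field of dipole 1 at distance r: E = 2kp₁/r³. Force on dipole 2 is F = p₂·dE/dr (gradient along axis).
dE/dr = −6kp₁/r⁴, so |F| = 6kp₁p₂/r⁴ (attractive for aligned moments).
F = 6(8.99×10⁹)(8.44×10⁻⁹)(3.40×10⁻¹⁰)/(0.0746)⁴ = 0.004998 N.

F ≈ 0.00500 N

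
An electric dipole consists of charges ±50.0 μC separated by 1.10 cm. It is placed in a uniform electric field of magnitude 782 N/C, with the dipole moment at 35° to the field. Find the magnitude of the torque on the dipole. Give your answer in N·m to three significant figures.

τ ≈ 2.47×10⁻⁴ N·m

Dipole moment p = qd = (5.00×10⁻⁵ C)(0.0110 m) = 5.50×10⁻⁷ C·m.
Torque on an electric dipole: τ = pE sinθ.
τ = (5.50×10⁻⁷)(782)·sin35° = 2.467×10⁻⁴ N·m.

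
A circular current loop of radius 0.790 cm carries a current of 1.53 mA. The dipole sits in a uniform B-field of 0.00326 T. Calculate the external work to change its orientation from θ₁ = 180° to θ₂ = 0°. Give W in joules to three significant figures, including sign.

W ≈ -1.96×10⁻⁹ J

Magnetic moment m = IA = Iπa² = (0.00153)·π·(0.00790)² = 3.00×10⁻⁷ A·m².
W_ext = ΔU = −mB cosθ₂ + mB cosθ₁ = mB(cosθ₁ − cosθ₂).
W = (3.00×10⁻⁷)(0.00326)·(cos180° − cos0°) = (9.780×10⁻¹⁰)·(-2.0000) = -1.956×10⁻⁹ J.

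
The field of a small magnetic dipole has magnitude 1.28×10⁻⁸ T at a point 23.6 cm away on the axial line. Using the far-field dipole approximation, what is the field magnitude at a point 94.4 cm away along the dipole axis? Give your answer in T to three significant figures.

Dipole fields scale as 1/r³ in the far field; the geometry is the same at both points.
B₂ = B₁ · (r₁/r₂)³ = 1.28×10⁻⁸ · (23.6/94.4)³.
(r₁/r₂)³ = (0.25)³ = 0.01562.
B₂ ≈ 2.000×10⁻¹⁰ T.

B ≈ 2.00×10⁻¹⁰ T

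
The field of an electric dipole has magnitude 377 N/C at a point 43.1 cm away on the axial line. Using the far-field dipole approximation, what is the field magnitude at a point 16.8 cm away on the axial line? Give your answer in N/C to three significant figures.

E ≈ 6370 N/C

Dipole fields scale as 1/r³ in the far field; the geometry is the same at both points.
E₂ = E₁ · (r₁/r₂)³ = 377 · (43.1/16.8)³.
(r₁/r₂)³ = (2.565)³ = 16.89.
E₂ ≈ 6366 N/C.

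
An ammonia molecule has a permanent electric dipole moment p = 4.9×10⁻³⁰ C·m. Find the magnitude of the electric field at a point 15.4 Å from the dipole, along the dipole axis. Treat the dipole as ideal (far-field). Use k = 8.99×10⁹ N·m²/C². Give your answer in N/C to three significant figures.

On the dipole axis E = 2kp/r³.
E = 2·(8.99×10⁹)(4.90×10⁻³⁰) / (1.54×10⁻⁹)³ = 2.412×10⁷ N/C.

E ≈ 2.41×10⁷ N/C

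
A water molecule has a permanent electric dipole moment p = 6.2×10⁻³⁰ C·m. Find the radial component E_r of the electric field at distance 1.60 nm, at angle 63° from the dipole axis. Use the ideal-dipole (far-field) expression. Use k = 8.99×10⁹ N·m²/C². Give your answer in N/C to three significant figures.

For a dipole, E_r = (2kp cosθ)/r³.
kp/r³ = (8.99×10⁹)(6.20×10⁻³⁰)/(1.60×10⁻⁹)³ = 1.361×10⁷ N/C.
E_r = 2·1.361×10⁷·cos63° = 1.236×10⁷ N/C.

E_r ≈ 1.24×10⁷ N/C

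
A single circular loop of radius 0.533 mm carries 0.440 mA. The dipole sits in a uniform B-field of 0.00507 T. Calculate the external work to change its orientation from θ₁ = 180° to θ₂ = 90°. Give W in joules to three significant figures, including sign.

W ≈ -1.99×10⁻¹² J

Magnetic moment m = IA = Iπa² = (4.40×10⁻⁴)·π·(5.33×10⁻⁴)² = 3.927×10⁻¹⁰ A·m².
W_ext = ΔU = −mB cosθ₂ + mB cosθ₁ = mB(cosθ₁ − cosθ₂).
W = (3.927×10⁻¹⁰)(0.00507)·(cos180° − cos90°) = (1.991×10⁻¹²)·(-1.0000) = -1.991×10⁻¹² J.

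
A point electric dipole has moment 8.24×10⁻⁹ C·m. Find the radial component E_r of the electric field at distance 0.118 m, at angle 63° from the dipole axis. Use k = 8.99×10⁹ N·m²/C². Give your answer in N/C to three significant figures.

For a dipole, E_r = (2kp cosθ)/r³.
kp/r³ = (8.99×10⁹)(8.24×10⁻⁹)/(0.118)³ = 4.509×10⁴ N/C.
E_r = 2·4.509×10⁴·cos63° = 4.094×10⁴ N/C.

E_r ≈ 4.09×10⁴ N/C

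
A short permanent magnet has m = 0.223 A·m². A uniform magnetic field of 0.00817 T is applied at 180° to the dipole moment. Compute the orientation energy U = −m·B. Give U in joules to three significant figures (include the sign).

U = −m·B = −mB cosθ.
U = −(0.223)(0.00817)·cos180° = 0.001822 J.

U ≈ 0.00182 J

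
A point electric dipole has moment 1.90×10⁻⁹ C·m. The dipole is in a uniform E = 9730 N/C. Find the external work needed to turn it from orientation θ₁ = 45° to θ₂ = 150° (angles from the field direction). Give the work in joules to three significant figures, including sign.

W ≈ 2.91×10⁻⁵ J

W_ext = ΔU = U(θ₂) − U(θ₁) = −pE cosθ₂ − (−pE cosθ₁) = pE(cosθ₁ − cosθ₂).
W = (1.90×10⁻⁹)(9730)·(cos45° − cos150°) = (1.849×10⁻⁵)·(+1.5731) = 2.908×10⁻⁵ J.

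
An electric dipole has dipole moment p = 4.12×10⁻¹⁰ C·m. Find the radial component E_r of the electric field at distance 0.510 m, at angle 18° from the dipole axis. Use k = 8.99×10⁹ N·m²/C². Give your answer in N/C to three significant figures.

E_r ≈ 53.1 N/C

For a dipole, E_r = (2kp cosθ)/r³.
kp/r³ = (8.99×10⁹)(4.12×10⁻¹⁰)/(0.510)³ = 27.92 N/C.
E_r = 2·27.92·cos18° = 53.11 N/C.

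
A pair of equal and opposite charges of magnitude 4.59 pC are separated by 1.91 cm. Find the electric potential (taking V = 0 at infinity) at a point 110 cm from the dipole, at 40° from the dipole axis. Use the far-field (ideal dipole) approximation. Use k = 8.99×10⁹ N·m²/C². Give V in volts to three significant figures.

Dipole moment p = qd = (4.59×10⁻¹² C)(0.0191 m) = 8.767×10⁻¹⁴ C·m.
The dipole potential is V = kp cosθ / r².
V = (8.99×10⁹)(8.767×10⁻¹⁴)·cos40° / (1.10)² = 4.990×10⁻⁴ V.

V ≈ 4.99×10⁻⁴ V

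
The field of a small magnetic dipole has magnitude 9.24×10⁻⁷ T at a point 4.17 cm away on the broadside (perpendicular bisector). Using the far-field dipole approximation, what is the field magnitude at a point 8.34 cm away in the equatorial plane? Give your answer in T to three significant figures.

B ≈ 1.16×10⁻⁷ T

Dipole fields scale as 1/r³ in the far field; the geometry is the same at both points.
B₂ = B₁ · (r₁/r₂)³ = 9.24×10⁻⁷ · (4.17/8.34)³.
(r₁/r₂)³ = (0.5)³ = 0.125.
B₂ ≈ 1.155×10⁻⁷ T.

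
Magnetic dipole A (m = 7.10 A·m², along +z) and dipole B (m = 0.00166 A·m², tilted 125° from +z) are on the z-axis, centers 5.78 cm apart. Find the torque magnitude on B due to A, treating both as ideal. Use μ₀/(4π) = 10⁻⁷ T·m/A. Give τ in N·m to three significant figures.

Dipole B is on the axis of dipole A, so B₁ there is axial: B₁ = (μ₀/4π)·2m₁/r³ along +z.
B₁ = 2(10⁻⁷)(7.10)/(0.0578)³ = 0.007354 T.
τ = m₂ B₁ sinθ.
τ = (0.00166)(0.007354)·sin125° = 9.999×10⁻⁶ N·m.

τ ≈ 1.00×10⁻⁵ N·m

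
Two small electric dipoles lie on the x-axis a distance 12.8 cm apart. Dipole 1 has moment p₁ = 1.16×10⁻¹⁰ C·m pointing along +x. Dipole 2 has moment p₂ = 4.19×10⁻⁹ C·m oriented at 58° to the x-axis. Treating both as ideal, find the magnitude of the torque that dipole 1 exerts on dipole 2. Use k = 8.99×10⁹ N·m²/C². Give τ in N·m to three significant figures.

The second dipole sits on the axis of the first, so the field there is axial: E₁ = 2kp₁/r³ along +x.
E₁ = 2(8.99×10⁹)(1.16×10⁻¹⁰)/(0.128)³ = 994.5 N/C.
Torque on the second dipole: τ = p₂ E₁ sinθ.
τ = (4.19×10⁻⁹)(994.5)·sin58° = 3.534×10⁻⁶ N·m.

τ ≈ 3.53×10⁻⁶ N·m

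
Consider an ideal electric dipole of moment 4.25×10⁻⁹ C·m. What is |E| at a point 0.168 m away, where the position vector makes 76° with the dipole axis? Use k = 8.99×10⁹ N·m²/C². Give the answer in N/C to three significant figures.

E ≈ 8740 N/C

At angle θ the dipole field magnitude is E = (kp/r³)·√(1 + 3cos²θ).
kp/r³ = (8.99×10⁹)(4.25×10⁻⁹) / (0.168)³ = 8058 N/C.
√(1 + 3cos²76°) = √(1 + 3·0.0585) = √1.1756 ≈ 1.0842.
E ≈ 8058 × 1.084 = 8737 N/C.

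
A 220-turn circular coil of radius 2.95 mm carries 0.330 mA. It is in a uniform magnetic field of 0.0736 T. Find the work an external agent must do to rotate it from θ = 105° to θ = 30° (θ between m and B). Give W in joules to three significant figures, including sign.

m = NIA = NIπa² = 220·(3.30×10⁻⁴)·π·(0.00295)² = 1.985×10⁻⁶ A·m².
W_ext = ΔU = −mB cosθ₂ + mB cosθ₁ = mB(cosθ₁ − cosθ₂).
W = (1.985×10⁻⁶)(0.0736)·(cos105° − cos30°) = (1.461×10⁻⁷)·(-1.1248) = -1.643×10⁻⁷ J.

W ≈ -1.64×10⁻⁷ J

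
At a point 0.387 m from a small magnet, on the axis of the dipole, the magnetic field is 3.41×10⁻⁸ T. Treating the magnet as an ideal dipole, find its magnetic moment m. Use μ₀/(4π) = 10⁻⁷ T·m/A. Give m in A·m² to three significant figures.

On axis B = (μ₀/4π)·2m/r³, so m = Br³·4π/(μ₀·2).
m = (3.41×10⁻⁸)·(0.387)³ / (2·10⁻⁷) = 0.009882 A·m².

m ≈ 0.00988 A·m²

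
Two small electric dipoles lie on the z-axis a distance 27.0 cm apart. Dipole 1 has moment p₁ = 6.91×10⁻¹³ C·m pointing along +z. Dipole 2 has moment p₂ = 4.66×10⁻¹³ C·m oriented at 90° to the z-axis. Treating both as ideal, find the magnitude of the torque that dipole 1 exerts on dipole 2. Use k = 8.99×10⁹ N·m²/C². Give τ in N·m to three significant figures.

The second dipole sits on the axis of the first, so the field there is axial: E₁ = 2kp₁/r³ along +z.
E₁ = 2(8.99×10⁹)(6.91×10⁻¹³)/(0.270)³ = 0.6312 N/C.
Torque on the second dipole: τ = p₂ E₁ sinθ.
τ = (4.66×10⁻¹³)(0.6312)·sin90° = 2.941×10⁻¹³ N·m.

τ ≈ 2.94×10⁻¹³ N·m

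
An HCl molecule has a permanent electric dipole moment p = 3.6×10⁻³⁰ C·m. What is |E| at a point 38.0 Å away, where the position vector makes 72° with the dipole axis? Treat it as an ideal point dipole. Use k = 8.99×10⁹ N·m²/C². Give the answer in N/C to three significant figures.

E ≈ 6.69×10⁵ N/C

At angle θ the dipole field magnitude is E = (kp/r³)·√(1 + 3cos²θ).
kp/r³ = (8.99×10⁹)(3.60×10⁻³⁰) / (3.80×10⁻⁹)³ = 5.898×10⁵ N/C.
√(1 + 3cos²72°) = √(1 + 3·0.0955) = √1.2865 ≈ 1.1342.
E ≈ 5.898×10⁵ × 1.134 = 6.690×10⁵ N/C.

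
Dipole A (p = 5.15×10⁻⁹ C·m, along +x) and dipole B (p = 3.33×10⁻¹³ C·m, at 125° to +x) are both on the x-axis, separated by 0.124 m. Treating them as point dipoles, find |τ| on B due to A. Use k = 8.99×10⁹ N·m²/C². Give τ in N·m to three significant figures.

τ ≈ 1.32×10⁻⁸ N·m

The second dipole sits on the axis of the first, so the field there is axial: E₁ = 2kp₁/r³ along +x.
E₁ = 2(8.99×10⁹)(5.15×10⁻⁹)/(0.124)³ = 4.857×10⁴ N/C.
Torque on the second dipole: τ = p₂ E₁ sinθ.
τ = (3.33×10⁻¹³)(4.857×10⁴)·sin125° = 1.325×10⁻⁸ N·m.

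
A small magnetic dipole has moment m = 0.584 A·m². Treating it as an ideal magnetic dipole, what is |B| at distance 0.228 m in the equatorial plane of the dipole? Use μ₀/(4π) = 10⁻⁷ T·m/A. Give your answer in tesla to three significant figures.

In the equatorial plane B = (μ₀/4π)·m/r³ (half the axial value).
B = (10⁻⁷)·(0.584) / (0.228)³ = 4.927×10⁻⁶ T.

B ≈ 4.93×10⁻⁶ T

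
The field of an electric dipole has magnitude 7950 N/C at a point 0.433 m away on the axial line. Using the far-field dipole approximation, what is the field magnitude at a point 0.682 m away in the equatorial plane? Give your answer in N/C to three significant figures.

E ≈ 1020 N/C

Dipole fields scale as 1/r³ in the far field.
The axial field is twice the equatorial field at the same r, so the geometry factor is 1/2.
E₂ = E₁ · (1/2) · (r₁/r₂)³ = 7950 · 0.5 · (0.433/0.682)³.
(r₁/r₂)³ = (0.6349)³ = 0.2559.
E₂ ≈ 1017 N/C.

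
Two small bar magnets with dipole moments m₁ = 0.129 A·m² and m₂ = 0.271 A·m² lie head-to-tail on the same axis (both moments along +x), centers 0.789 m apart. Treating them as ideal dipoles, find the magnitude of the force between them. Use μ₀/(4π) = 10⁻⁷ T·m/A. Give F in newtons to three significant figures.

On-axis B of dipole 1: B = (μ₀/4π)·2m₁/r³. Force on dipole 2: F = m₂·dB/dr.
dB/dr = −(μ₀/4π)·6m₁/r⁴, so |F| = (μ₀/4π)·6m₁m₂/r⁴.
F = 6(10⁻⁷)(0.129)(0.271)/(0.789)⁴ = 5.413×10⁻⁸ N.

F ≈ 5.41×10⁻⁸ N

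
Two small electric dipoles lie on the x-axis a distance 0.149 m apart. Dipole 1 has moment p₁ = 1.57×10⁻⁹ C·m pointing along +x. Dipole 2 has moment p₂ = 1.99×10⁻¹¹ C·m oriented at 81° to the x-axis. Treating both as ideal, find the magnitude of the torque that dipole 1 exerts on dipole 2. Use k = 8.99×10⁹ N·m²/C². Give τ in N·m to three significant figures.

τ ≈ 1.68×10⁻⁷ N·m

The second dipole sits on the axis of the first, so the field there is axial: E₁ = 2kp₁/r³ along +x.
E₁ = 2(8.99×10⁹)(1.57×10⁻⁹)/(0.149)³ = 8534 N/C.
Torque on the second dipole: τ = p₂ E₁ sinθ.
τ = (1.99×10⁻¹¹)(8534)·sin81° = 1.677×10⁻⁷ N·m.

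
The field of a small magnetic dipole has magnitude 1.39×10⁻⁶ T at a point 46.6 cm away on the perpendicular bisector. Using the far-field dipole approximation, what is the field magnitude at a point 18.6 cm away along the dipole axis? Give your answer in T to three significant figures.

Dipole fields scale as 1/r³ in the far field.
The axial field is twice the equatorial field at the same r, so the geometry factor is 2/1.
B₂ = B₁ · (2/1) · (r₁/r₂)³ = 1.39×10⁻⁶ · 2 · (46.6/18.6)³.
(r₁/r₂)³ = (2.505)³ = 15.73.
B₂ ≈ 4.372×10⁻⁵ T.

B ≈ 4.37×10⁻⁵ T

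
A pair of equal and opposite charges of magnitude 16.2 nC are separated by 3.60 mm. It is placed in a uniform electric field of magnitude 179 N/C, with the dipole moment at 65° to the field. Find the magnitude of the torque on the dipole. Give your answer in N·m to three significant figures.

τ ≈ 9.46×10⁻⁹ N·m

Dipole moment p = qd = (1.62×10⁻⁸ C)(0.00360 m) = 5.832×10⁻¹¹ C·m.
Torque on an electric dipole: τ = pE sinθ.
τ = (5.832×10⁻¹¹)(179)·sin65° = 9.461×10⁻⁹ N·m.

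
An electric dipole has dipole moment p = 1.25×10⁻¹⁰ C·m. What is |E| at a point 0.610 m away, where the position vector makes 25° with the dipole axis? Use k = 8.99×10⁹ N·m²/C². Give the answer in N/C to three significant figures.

E ≈ 9.21 N/C

At angle θ the dipole field magnitude is E = (kp/r³)·√(1 + 3cos²θ).
kp/r³ = (8.99×10⁹)(1.25×10⁻¹⁰) / (0.610)³ = 4.951 N/C.
√(1 + 3cos²25°) = √(1 + 3·0.8214) = √3.4642 ≈ 1.8612.
E ≈ 4.951 × 1.861 = 9.215 N/C.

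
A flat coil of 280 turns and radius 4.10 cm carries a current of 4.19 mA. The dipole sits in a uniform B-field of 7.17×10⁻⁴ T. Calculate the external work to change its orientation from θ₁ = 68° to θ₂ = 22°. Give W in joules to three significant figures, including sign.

m = NIA = NIπa² = 280·(0.00419)·π·(0.0410)² = 0.006196 A·m².
W_ext = ΔU = −mB cosθ₂ + mB cosθ₁ = mB(cosθ₁ − cosθ₂).
W = (0.006196)(7.17×10⁻⁴)·(cos68° − cos22°) = (4.443×10⁻⁶)·(-0.5526) = -2.455×10⁻⁶ J.

W ≈ -2.45×10⁻⁶ J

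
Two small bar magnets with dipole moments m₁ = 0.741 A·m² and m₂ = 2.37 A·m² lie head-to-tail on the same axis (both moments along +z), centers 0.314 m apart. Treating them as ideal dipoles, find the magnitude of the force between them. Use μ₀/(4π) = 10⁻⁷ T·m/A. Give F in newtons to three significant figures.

On-axis B of dipole 1: B = (μ₀/4π)·2m₁/r³. Force on dipole 2: F = m₂·dB/dr.
dB/dr = −(μ₀/4π)·6m₁/r⁴, so |F| = (μ₀/4π)·6m₁m₂/r⁴.
F = 6(10⁻⁷)(0.741)(2.37)/(0.314)⁴ = 1.084×10⁻⁴ N.

F ≈ 1.08×10⁻⁴ N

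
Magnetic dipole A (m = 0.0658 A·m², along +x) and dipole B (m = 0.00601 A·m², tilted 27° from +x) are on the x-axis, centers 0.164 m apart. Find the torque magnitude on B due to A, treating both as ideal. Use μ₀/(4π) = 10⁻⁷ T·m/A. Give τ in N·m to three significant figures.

τ ≈ 8.14×10⁻⁹ N·m

Dipole B is on the axis of dipole A, so B₁ there is axial: B₁ = (μ₀/4π)·2m₁/r³ along +x.
B₁ = 2(10⁻⁷)(0.0658)/(0.164)³ = 2.983×10⁻⁶ T.
τ = m₂ B₁ sinθ.
τ = (0.00601)(2.983×10⁻⁶)·sin27° = 8.140×10⁻⁹ N·m.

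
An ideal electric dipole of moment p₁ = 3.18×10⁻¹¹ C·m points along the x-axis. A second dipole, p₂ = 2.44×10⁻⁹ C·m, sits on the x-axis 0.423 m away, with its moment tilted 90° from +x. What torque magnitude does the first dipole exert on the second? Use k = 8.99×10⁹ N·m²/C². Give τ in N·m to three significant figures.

The second dipole sits on the axis of the first, so the field there is axial: E₁ = 2kp₁/r³ along +x.
E₁ = 2(8.99×10⁹)(3.18×10⁻¹¹)/(0.423)³ = 7.554 N/C.
Torque on the second dipole: τ = p₂ E₁ sinθ.
τ = (2.44×10⁻⁹)(7.554)·sin90° = 1.843×10⁻⁸ N·m.

τ ≈ 1.84×10⁻⁸ N·m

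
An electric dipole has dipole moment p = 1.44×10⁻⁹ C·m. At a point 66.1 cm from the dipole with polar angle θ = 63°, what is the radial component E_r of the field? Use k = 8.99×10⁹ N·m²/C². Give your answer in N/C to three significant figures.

For a dipole, E_r = (2kp cosθ)/r³.
kp/r³ = (8.99×10⁹)(1.44×10⁻⁹)/(0.661)³ = 44.82 N/C.
E_r = 2·44.82·cos63° = 40.70 N/C.

E_r ≈ 40.7 N/C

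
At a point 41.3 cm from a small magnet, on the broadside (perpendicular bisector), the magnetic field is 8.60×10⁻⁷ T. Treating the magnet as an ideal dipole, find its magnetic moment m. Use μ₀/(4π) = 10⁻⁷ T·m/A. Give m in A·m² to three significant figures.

m ≈ 0.606 A·m²

In the equatorial plane B = (μ₀/4π)·m/r³, so m = Br³·4π/(μ₀).
m = (8.60×10⁻⁷)·(0.413)³ / (10⁻⁷) = 0.6058 A·m².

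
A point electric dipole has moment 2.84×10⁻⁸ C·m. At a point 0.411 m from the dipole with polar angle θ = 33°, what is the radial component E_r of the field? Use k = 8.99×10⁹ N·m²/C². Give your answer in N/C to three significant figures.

E_r ≈ 6170 N/C

For a dipole, E_r = (2kp cosθ)/r³.
kp/r³ = (8.99×10⁹)(2.84×10⁻⁸)/(0.411)³ = 3677 N/C.
E_r = 2·3677·cos33° = 6168 N/C.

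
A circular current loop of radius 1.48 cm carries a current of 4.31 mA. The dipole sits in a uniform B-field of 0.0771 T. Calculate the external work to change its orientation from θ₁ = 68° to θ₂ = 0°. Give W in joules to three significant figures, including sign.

Magnetic moment m = IA = Iπa² = (0.00431)·π·(0.0148)² = 2.966×10⁻⁶ A·m².
W_ext = ΔU = −mB cosθ₂ + mB cosθ₁ = mB(cosθ₁ − cosθ₂).
W = (2.966×10⁻⁶)(0.0771)·(cos68° − cos0°) = (2.287×10⁻⁷)·(-0.6254) = -1.430×10⁻⁷ J.

W ≈ -1.43×10⁻⁷ J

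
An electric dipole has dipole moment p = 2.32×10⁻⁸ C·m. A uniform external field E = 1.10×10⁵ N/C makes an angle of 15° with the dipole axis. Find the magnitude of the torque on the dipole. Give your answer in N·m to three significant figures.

τ ≈ 6.61×10⁻⁴ N·m

Torque on an electric dipole: τ = pE sinθ.
τ = (2.32×10⁻⁸)(1.10×10⁵)·sin15° = 6.605×10⁻⁴ N·m.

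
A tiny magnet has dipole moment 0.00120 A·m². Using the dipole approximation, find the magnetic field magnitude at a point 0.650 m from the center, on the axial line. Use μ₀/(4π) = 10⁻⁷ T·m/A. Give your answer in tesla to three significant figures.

On axis B = (μ₀/4π)·2m/r³.
B = 2·(10⁻⁷)·(0.00120) / (0.650)³ = 8.739×10⁻¹⁰ T.

B ≈ 8.74×10⁻¹⁰ T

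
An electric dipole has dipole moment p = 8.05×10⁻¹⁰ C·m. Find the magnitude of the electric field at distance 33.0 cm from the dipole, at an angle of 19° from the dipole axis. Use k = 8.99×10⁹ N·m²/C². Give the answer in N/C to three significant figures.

E ≈ 386 N/C

At angle θ the dipole field magnitude is E = (kp/r³)·√(1 + 3cos²θ).
kp/r³ = (8.99×10⁹)(8.05×10⁻¹⁰) / (0.330)³ = 201.4 N/C.
√(1 + 3cos²19°) = √(1 + 3·0.8940) = √3.6820 ≈ 1.9189.
E ≈ 201.4 × 1.919 = 386.4 N/C.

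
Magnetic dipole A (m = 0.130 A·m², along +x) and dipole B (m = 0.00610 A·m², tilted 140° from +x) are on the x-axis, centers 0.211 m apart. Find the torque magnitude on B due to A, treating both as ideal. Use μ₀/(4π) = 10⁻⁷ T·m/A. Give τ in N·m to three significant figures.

Dipole B is on the axis of dipole A, so B₁ there is axial: B₁ = (μ₀/4π)·2m₁/r³ along +x.
B₁ = 2(10⁻⁷)(0.130)/(0.211)³ = 2.768×10⁻⁶ T.
τ = m₂ B₁ sinθ.
τ = (0.00610)(2.768×10⁻⁶)·sin140° = 1.085×10⁻⁸ N·m.

τ ≈ 1.09×10⁻⁸ N·m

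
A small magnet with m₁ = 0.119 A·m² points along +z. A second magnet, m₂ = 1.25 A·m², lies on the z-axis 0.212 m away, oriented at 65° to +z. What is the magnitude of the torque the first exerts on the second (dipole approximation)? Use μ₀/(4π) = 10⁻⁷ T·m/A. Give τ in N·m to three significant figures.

τ ≈ 2.83×10⁻⁶ N·m

Dipole B is on the axis of dipole A, so B₁ there is axial: B₁ = (μ₀/4π)·2m₁/r³ along +z.
B₁ = 2(10⁻⁷)(0.119)/(0.212)³ = 2.498×10⁻⁶ T.
τ = m₂ B₁ sinθ.
τ = (1.25)(2.498×10⁻⁶)·sin65° = 2.830×10⁻⁶ N·m.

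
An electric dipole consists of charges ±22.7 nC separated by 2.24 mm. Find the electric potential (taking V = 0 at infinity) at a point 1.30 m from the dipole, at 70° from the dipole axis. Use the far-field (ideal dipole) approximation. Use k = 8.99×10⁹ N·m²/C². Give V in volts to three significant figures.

Dipole moment p = qd = (2.27×10⁻⁸ C)(0.00224 m) = 5.085×10⁻¹¹ C·m.
The dipole potential is V = kp cosθ / r².
V = (8.99×10⁹)(5.085×10⁻¹¹)·cos70° / (1.30)² = 0.09252 V.

V ≈ 0.0925 V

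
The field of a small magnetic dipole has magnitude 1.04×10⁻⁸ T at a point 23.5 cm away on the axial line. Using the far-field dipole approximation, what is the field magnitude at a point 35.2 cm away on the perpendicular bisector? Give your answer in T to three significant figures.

Dipole fields scale as 1/r³ in the far field.
The axial field is twice the equatorial field at the same r, so the geometry factor is 1/2.
B₂ = B₁ · (1/2) · (r₁/r₂)³ = 1.04×10⁻⁸ · 0.5 · (23.5/35.2)³.
(r₁/r₂)³ = (0.6676)³ = 0.2976.
B₂ ≈ 1.547×10⁻⁹ T.

B ≈ 1.55×10⁻⁹ T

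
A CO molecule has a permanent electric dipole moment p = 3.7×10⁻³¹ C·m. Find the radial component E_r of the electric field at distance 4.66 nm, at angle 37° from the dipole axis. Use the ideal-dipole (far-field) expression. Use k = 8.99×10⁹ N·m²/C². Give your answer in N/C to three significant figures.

E_r ≈ 5.25×10⁴ N/C

For a dipole, E_r = (2kp cosθ)/r³.
kp/r³ = (8.99×10⁹)(3.70×10⁻³¹)/(4.66×10⁻⁹)³ = 3.287×10⁴ N/C.
E_r = 2·3.287×10⁴·cos37° = 5.250×10⁴ N/C.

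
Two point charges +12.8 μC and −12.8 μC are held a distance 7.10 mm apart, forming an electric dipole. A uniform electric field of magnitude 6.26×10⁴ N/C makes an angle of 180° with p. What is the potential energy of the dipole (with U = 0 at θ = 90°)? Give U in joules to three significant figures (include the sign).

U ≈ 0.00569 J

Dipole moment p = qd = (1.28×10⁻⁵ C)(0.00710 m) = 9.088×10⁻⁸ C·m.
U = −p·E = −pE cosθ.
U = −(9.088×10⁻⁸)(6.26×10⁴)·cos180° = 0.005689 J.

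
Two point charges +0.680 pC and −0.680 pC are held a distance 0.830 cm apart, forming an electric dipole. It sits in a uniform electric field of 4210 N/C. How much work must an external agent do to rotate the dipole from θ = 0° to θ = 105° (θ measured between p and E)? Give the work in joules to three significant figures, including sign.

Dipole moment p = qd = (6.80×10⁻¹³ C)(0.00830 m) = 5.644×10⁻¹⁵ C·m.
W_ext = ΔU = U(θ₂) − U(θ₁) = −pE cosθ₂ − (−pE cosθ₁) = pE(cosθ₁ − cosθ₂).
W = (5.644×10⁻¹⁵)(4210)·(cos0° − cos105°) = (2.376×10⁻¹¹)·(+1.2588) = 2.991×10⁻¹¹ J.

W ≈ 2.99×10⁻¹¹ J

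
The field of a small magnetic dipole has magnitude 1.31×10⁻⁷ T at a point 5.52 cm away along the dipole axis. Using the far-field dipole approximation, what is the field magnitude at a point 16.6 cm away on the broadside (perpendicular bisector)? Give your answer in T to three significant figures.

B ≈ 2.41×10⁻⁹ T

Dipole fields scale as 1/r³ in the far field.
The axial field is twice the equatorial field at the same r, so the geometry factor is 1/2.
B₂ = B₁ · (1/2) · (r₁/r₂)³ = 1.31×10⁻⁷ · 0.5 · (5.52/16.6)³.
(r₁/r₂)³ = (0.3325)³ = 0.03677.
B₂ ≈ 2.408×10⁻⁹ T.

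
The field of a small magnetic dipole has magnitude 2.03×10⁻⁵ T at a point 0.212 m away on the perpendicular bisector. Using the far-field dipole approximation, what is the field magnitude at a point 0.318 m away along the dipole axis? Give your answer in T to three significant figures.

Dipole fields scale as 1/r³ in the far field.
The axial field is twice the equatorial field at the same r, so the geometry factor is 2/1.
B₂ = B₁ · (2/1) · (r₁/r₂)³ = 2.03×10⁻⁵ · 2 · (0.212/0.318)³.
(r₁/r₂)³ = (0.6667)³ = 0.2963.
B₂ ≈ 1.203×10⁻⁵ T.

B ≈ 1.20×10⁻⁵ T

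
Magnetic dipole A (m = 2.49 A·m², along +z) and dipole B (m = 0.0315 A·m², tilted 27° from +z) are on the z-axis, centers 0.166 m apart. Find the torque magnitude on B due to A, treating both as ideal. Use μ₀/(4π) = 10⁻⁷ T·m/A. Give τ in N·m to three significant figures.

Dipole B is on the axis of dipole A, so B₁ there is axial: B₁ = (μ₀/4π)·2m₁/r³ along +z.
B₁ = 2(10⁻⁷)(2.49)/(0.166)³ = 1.089×10⁻⁴ T.
τ = m₂ B₁ sinθ.
τ = (0.0315)(1.089×10⁻⁴)·sin27° = 1.557×10⁻⁶ N·m.

τ ≈ 1.56×10⁻⁶ N·m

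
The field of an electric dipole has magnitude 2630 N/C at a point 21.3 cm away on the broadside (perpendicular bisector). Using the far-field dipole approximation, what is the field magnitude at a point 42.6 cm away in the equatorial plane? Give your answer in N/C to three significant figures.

Dipole fields scale as 1/r³ in the far field; the geometry is the same at both points.
E₂ = E₁ · (r₁/r₂)³ = 2630 · (21.3/42.6)³.
(r₁/r₂)³ = (0.5)³ = 0.125.
E₂ ≈ 328.8 N/C.

E ≈ 329 N/C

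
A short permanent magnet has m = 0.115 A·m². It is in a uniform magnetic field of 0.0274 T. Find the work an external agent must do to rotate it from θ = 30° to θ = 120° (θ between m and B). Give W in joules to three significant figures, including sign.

W ≈ 0.00430 J

W_ext = ΔU = −mB cosθ₂ + mB cosθ₁ = mB(cosθ₁ − cosθ₂).
W = (0.115)(0.0274)·(cos30° − cos120°) = (0.003151)·(+1.3660) = 0.004304 J.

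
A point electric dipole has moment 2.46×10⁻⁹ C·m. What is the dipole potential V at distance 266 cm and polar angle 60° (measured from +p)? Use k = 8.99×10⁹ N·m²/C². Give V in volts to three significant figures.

The dipole potential is V = kp cosθ / r².
V = (8.99×10⁹)(2.46×10⁻⁹)·cos60° / (2.66)² = 1.563 V.

V ≈ 1.56 V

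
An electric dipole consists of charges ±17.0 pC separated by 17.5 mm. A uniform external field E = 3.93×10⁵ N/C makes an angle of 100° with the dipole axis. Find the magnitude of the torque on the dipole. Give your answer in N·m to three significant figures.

τ ≈ 1.15×10⁻⁷ N·m

Dipole moment p = qd = (1.70×10⁻¹¹ C)(0.0175 m) = 2.975×10⁻¹³ C·m.
Torque on an electric dipole: τ = pE sinθ.
τ = (2.975×10⁻¹³)(3.93×10⁵)·sin100° = 1.151×10⁻⁷ N·m.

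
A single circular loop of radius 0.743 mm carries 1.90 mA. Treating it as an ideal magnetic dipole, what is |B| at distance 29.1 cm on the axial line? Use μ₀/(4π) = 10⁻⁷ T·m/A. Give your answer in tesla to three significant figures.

Magnetic moment m = IA = Iπa² = (0.00190)·π·(7.43×10⁻⁴)² = 3.295×10⁻⁹ A·m².
On axis B = (μ₀/4π)·2m/r³.
B = 2·(10⁻⁷)·(3.295×10⁻⁹) / (0.291)³ = 2.674×10⁻¹⁴ T.

B ≈ 2.67×10⁻¹⁴ T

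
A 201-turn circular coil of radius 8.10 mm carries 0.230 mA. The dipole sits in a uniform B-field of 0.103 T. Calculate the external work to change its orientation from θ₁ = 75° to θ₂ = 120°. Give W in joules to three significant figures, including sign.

m = NIA = NIπa² = 201·(2.30×10⁻⁴)·π·(0.00810)² = 9.529×10⁻⁶ A·m².
W_ext = ΔU = −mB cosθ₂ + mB cosθ₁ = mB(cosθ₁ − cosθ₂).
W = (9.529×10⁻⁶)(0.103)·(cos75° − cos120°) = (9.815×10⁻⁷)·(+0.7588) = 7.448×10⁻⁷ J.

W ≈ 7.45×10⁻⁷ J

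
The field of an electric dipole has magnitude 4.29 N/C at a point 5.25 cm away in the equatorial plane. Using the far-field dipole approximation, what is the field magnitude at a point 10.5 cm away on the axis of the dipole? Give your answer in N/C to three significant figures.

Dipole fields scale as 1/r³ in the far field.
The axial field is twice the equatorial field at the same r, so the geometry factor is 2/1.
E₂ = E₁ · (2/1) · (r₁/r₂)³ = 4.29 · 2 · (5.25/10.5)³.
(r₁/r₂)³ = (0.5)³ = 0.125.
E₂ ≈ 1.072 N/C.

E ≈ 1.07 N/C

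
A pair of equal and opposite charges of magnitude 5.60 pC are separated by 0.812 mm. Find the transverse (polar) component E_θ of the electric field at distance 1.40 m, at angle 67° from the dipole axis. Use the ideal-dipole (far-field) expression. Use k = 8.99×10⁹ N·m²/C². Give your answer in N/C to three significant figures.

E_θ ≈ 1.37×10⁻⁵ N/C

Dipole moment p = qd = (5.60×10⁻¹² C)(8.12×10⁻⁴ m) = 4.547×10⁻¹⁵ C·m.
For a dipole, E_θ = (kp sinθ)/r³.
kp/r³ = (8.99×10⁹)(4.547×10⁻¹⁵)/(1.40)³ = 1.490×10⁻⁵ N/C.
E_θ = 1.490×10⁻⁵·sin67° = 1.371×10⁻⁵ N/C.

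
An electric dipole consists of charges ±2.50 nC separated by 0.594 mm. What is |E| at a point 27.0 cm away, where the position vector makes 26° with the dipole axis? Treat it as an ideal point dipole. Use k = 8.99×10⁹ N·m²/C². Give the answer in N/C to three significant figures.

Dipole moment p = qd = (2.50×10⁻⁹ C)(5.94×10⁻⁴ m) = 1.485×10⁻¹² C·m.
At angle θ the dipole field magnitude is E = (kp/r³)·√(1 + 3cos²θ).
kp/r³ = (8.99×10⁹)(1.485×10⁻¹²) / (0.270)³ = 0.6783 N/C.
√(1 + 3cos²26°) = √(1 + 3·0.8078) = √3.4235 ≈ 1.8503.
E ≈ 0.6783 × 1.850 = 1.255 N/C.

E ≈ 1.25 N/C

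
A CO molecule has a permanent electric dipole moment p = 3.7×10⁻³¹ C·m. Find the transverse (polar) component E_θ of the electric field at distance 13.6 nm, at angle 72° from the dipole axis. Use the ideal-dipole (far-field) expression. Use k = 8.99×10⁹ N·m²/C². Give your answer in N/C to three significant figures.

E_θ ≈ 1260 N/C

For a dipole, E_θ = (kp sinθ)/r³.
kp/r³ = (8.99×10⁹)(3.70×10⁻³¹)/(1.36×10⁻⁸)³ = 1322 N/C.
E_θ = 1322·sin72° = 1258 N/C.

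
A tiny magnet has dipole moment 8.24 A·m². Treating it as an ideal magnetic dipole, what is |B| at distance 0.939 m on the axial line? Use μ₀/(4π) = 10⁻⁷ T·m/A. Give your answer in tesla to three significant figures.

B ≈ 1.99×10⁻⁶ T

On axis B = (μ₀/4π)·2m/r³.
B = 2·(10⁻⁷)·(8.24) / (0.939)³ = 1.990×10⁻⁶ T.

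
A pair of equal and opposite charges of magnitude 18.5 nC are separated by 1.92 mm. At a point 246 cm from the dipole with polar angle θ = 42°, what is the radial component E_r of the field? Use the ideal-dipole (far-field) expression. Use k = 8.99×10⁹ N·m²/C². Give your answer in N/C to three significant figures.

Dipole moment p = qd = (1.85×10⁻⁸ C)(0.00192 m) = 3.552×10⁻¹¹ C·m.
For a dipole, E_r = (2kp cosθ)/r³.
kp/r³ = (8.99×10⁹)(3.552×10⁻¹¹)/(2.46)³ = 0.02145 N/C.
E_r = 2·0.02145·cos42° = 0.03188 N/C.

E_r ≈ 0.0319 N/C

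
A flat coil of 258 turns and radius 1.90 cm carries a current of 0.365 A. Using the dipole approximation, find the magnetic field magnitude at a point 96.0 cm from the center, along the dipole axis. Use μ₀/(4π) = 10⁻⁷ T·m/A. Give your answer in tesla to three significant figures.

B ≈ 2.41×10⁻⁸ T

m = NIA = NIπa² = 258·(0.365)·π·(0.0190)² = 0.1068 A·m².
On axis B = (μ₀/4π)·2m/r³.
B = 2·(10⁻⁷)·(0.1068) / (0.960)³ = 2.414×10⁻⁸ T.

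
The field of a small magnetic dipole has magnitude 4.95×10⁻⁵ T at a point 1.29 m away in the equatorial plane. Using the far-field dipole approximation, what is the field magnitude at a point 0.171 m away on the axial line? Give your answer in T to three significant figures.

Dipole fields scale as 1/r³ in the far field.
The axial field is twice the equatorial field at the same r, so the geometry factor is 2/1.
B₂ = B₁ · (2/1) · (r₁/r₂)³ = 4.95×10⁻⁵ · 2 · (1.29/0.171)³.
(r₁/r₂)³ = (7.544)³ = 429.3.
B₂ ≈ 0.04250 T.

B ≈ 0.0425 T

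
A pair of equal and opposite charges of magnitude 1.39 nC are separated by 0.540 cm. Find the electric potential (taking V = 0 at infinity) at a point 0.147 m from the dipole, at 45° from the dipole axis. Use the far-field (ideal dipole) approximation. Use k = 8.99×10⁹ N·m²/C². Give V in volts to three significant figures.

V ≈ 2.21 V

Dipole moment p = qd = (1.39×10⁻⁹ C)(0.00540 m) = 7.506×10⁻¹² C·m.
The dipole potential is V = kp cosθ / r².
V = (8.99×10⁹)(7.506×10⁻¹²)·cos45° / (0.147)² = 2.208 V.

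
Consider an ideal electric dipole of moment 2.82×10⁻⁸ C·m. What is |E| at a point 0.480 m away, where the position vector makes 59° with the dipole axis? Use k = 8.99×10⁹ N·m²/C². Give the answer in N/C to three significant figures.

At angle θ the dipole field magnitude is E = (kp/r³)·√(1 + 3cos²θ).
kp/r³ = (8.99×10⁹)(2.82×10⁻⁸) / (0.480)³ = 2292 N/C.
√(1 + 3cos²59°) = √(1 + 3·0.2653) = √1.7958 ≈ 1.3401.
E ≈ 2292 × 1.340 = 3072 N/C.

E ≈ 3070 N/C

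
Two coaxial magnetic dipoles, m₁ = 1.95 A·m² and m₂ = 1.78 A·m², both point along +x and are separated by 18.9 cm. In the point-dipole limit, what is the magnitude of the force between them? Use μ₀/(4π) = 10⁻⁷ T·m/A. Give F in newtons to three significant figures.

On-axis B of dipole 1: B = (μ₀/4π)·2m₁/r³. Force on dipole 2: F = m₂·dB/dr.
dB/dr = −(μ₀/4π)·6m₁/r⁴, so |F| = (μ₀/4π)·6m₁m₂/r⁴.
F = 6(10⁻⁷)(1.95)(1.78)/(0.189)⁴ = 0.001632 N.

F ≈ 0.00163 N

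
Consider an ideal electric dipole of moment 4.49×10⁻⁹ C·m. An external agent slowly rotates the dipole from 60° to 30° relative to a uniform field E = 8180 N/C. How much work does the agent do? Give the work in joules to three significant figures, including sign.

W_ext = ΔU = U(θ₂) − U(θ₁) = −pE cosθ₂ − (−pE cosθ₁) = pE(cosθ₁ − cosθ₂).
W = (4.49×10⁻⁹)(8180)·(cos60° − cos30°) = (3.673×10⁻⁵)·(-0.3660) = -1.344×10⁻⁵ J.

W ≈ -1.34×10⁻⁵ J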